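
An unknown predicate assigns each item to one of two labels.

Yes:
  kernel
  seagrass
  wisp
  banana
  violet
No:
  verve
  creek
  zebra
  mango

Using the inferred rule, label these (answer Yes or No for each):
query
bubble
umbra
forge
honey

No, Yes, No, No, No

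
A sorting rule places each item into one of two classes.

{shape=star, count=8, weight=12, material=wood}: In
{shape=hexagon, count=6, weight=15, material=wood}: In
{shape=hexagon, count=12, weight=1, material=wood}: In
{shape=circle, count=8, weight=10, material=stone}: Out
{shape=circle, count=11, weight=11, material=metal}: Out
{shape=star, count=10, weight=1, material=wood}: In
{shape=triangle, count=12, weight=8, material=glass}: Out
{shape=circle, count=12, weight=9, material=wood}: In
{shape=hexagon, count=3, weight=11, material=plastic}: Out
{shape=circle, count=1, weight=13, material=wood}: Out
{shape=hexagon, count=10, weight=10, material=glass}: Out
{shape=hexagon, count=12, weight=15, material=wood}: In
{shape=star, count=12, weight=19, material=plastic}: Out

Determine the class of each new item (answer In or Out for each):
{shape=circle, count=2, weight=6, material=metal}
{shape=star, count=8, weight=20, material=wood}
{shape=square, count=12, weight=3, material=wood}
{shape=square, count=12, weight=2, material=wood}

A rule that fits every label: material is wood AND count ≥ 3 — true of each 'In' example, false of each 'Out' one.
{shape=circle, count=2, weight=6, material=metal}: material is metal, count = 2, fails this test → Out.
{shape=star, count=8, weight=20, material=wood}: material is wood, count = 8, has this property → In.
{shape=square, count=12, weight=3, material=wood}: material is wood, count = 12, has this property → In.
{shape=square, count=12, weight=2, material=wood}: material is wood, count = 12, has this property → In.

Out, In, In, In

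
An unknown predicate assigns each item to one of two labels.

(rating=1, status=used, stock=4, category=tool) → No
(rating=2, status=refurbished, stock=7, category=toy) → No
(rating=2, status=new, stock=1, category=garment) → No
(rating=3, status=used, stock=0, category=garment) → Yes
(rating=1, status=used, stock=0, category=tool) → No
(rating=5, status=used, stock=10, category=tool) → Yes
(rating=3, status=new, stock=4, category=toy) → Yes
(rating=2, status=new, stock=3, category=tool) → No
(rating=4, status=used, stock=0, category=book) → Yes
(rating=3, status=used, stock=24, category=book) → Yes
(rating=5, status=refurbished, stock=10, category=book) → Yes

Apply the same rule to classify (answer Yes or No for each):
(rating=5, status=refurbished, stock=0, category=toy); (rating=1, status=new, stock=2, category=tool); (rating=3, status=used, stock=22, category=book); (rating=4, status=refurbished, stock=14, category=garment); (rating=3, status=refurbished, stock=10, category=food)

Yes, No, Yes, Yes, Yes

Every 'Yes' example satisfies: rating ≥ 3. None of the 'No' examples do.
(rating=5, status=refurbished, stock=0, category=toy): rating = 5, meets the rule → Yes.
(rating=1, status=new, stock=2, category=tool): rating = 1, does not satisfy this → No.
(rating=3, status=used, stock=22, category=book): rating = 3, meets the rule → Yes.
(rating=4, status=refurbished, stock=14, category=garment): rating = 4, meets the rule → Yes.
(rating=3, status=refurbished, stock=10, category=food): rating = 3, meets the rule → Yes.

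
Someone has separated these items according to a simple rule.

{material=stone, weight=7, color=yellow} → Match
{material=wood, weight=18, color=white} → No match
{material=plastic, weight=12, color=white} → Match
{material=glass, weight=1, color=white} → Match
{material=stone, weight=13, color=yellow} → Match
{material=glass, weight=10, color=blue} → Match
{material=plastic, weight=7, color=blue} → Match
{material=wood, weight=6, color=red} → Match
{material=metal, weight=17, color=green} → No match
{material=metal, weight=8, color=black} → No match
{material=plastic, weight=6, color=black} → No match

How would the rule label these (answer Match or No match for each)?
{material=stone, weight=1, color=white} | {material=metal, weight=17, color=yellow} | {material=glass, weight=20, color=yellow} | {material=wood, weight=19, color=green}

The simplest hypothesis consistent with all the labels is: color is not black AND weight ≤ 13.
Match: {material=stone, weight=1, color=white}, since color is white, weight = 1. No match: {material=metal, weight=17, color=yellow}, since color is yellow, weight = 17. No match: {material=glass, weight=20, color=yellow}, since color is yellow, weight = 20. No match: {material=wood, weight=19, color=green}, since color is green, weight = 19.

Match, No match, No match, No match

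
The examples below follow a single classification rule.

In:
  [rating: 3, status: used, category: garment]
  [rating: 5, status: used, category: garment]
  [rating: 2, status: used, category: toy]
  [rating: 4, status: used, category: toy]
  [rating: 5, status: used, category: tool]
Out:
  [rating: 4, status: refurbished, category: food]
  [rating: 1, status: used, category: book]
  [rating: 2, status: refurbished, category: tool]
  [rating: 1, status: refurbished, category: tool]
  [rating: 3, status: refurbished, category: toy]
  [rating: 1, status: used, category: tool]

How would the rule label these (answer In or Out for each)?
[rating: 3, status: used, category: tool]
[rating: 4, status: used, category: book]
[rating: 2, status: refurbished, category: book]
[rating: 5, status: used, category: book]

The simplest hypothesis consistent with all the labels is: status is used AND rating ≥ 2.
[rating: 3, status: used, category: tool]: In (status is used, rating = 3). [rating: 4, status: used, category: book]: In (status is used, rating = 4). [rating: 2, status: refurbished, category: book]: Out (status is refurbished, rating = 2). [rating: 5, status: used, category: book]: In (status is used, rating = 5).

In, In, Out, In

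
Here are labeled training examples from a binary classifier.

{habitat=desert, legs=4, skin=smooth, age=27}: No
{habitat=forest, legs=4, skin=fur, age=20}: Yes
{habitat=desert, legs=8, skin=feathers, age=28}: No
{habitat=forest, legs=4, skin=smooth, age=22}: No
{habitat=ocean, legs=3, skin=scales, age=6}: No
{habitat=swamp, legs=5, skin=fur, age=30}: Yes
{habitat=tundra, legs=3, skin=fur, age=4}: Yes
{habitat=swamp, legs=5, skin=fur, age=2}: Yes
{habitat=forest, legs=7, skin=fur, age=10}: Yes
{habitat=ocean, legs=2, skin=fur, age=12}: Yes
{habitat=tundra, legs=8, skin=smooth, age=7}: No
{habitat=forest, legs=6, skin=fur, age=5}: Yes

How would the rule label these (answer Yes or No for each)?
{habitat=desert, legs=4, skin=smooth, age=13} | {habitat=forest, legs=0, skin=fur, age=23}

No, Yes

The distinguishing property — skin is fur — holds for all the 'Yes' cases and none of the 'No' cases.
{habitat=desert, legs=4, skin=smooth, age=13}: skin is smooth, fails this test → No.
{habitat=forest, legs=0, skin=fur, age=23}: skin is fur, meets the rule → Yes.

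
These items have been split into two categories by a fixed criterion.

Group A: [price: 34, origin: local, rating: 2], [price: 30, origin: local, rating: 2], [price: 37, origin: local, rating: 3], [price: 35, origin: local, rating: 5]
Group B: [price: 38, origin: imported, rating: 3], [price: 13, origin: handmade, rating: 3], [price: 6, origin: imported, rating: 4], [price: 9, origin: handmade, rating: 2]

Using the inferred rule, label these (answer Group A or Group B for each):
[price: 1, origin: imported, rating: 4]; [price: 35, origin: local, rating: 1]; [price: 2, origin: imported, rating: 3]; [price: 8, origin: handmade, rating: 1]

Group B, Group A, Group B, Group B

Every 'Group A' example satisfies: origin is local. None of the 'Group B' examples do.
[price: 1, origin: imported, rating: 4]: Group B (origin is imported). [price: 35, origin: local, rating: 1]: Group A (origin is local). [price: 2, origin: imported, rating: 3]: Group B (origin is imported). [price: 8, origin: handmade, rating: 1]: Group B (origin is handmade).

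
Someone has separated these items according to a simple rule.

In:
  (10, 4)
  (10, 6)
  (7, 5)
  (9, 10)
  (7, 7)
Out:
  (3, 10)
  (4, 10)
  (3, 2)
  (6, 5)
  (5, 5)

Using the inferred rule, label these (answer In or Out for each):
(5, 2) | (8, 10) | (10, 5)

Out, In, In

The classifier is using: first ≥ 7.
Out: (5, 2), since first 5. In: (8, 10), since first 8. In: (10, 5), since first 10.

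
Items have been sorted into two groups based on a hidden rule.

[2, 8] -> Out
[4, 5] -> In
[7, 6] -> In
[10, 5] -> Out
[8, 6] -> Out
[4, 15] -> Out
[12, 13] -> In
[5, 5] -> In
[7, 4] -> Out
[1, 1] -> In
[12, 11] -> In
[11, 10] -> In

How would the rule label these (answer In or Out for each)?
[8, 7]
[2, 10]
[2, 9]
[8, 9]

The classifier is using: |first − second| ≤ 1.

In, Out, Out, In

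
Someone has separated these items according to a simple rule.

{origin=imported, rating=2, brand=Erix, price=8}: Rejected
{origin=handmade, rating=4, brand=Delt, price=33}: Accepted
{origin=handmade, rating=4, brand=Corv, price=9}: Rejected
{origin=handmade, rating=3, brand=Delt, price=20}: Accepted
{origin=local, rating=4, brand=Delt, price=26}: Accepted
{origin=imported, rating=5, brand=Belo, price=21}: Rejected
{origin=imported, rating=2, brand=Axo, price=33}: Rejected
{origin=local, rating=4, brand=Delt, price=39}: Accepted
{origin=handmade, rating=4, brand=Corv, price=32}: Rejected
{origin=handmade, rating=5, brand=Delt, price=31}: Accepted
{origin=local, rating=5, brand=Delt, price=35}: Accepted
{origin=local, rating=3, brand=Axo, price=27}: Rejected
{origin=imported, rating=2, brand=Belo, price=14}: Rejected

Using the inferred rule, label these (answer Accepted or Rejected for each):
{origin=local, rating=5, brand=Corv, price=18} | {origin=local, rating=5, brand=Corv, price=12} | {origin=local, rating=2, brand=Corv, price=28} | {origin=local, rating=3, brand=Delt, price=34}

Rejected, Rejected, Rejected, Accepted

Checking candidate rules against both groups, what survives is: brand is Delt.
{origin=local, rating=5, brand=Corv, price=18} → brand is Corv → Rejected.
{origin=local, rating=5, brand=Corv, price=12} → brand is Corv → Rejected.
{origin=local, rating=2, brand=Corv, price=28} → brand is Corv → Rejected.
{origin=local, rating=3, brand=Delt, price=34} → brand is Delt → Accepted.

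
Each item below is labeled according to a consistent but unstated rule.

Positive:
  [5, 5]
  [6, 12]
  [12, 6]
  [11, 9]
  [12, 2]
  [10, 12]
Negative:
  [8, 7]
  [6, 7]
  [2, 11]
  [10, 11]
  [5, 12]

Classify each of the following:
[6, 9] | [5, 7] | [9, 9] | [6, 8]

Negative, Positive, Positive, Positive

Checking candidate rules against both groups, what survives is: sum is even.
[6, 9]: Negative (6+9 = 15). [5, 7]: Positive (5+7 = 12). [9, 9]: Positive (9+9 = 18). [6, 8]: Positive (6+8 = 14).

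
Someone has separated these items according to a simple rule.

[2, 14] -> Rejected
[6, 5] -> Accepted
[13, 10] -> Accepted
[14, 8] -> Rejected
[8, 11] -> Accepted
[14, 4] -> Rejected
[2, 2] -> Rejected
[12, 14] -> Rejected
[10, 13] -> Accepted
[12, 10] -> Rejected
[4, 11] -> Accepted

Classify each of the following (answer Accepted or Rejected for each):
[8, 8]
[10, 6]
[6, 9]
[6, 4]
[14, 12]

A rule that fits every label: sum is odd — true of each 'Accepted' example, false of each 'Rejected' one.
[8, 8]: Rejected (8+8 = 16).
[10, 6]: Rejected (10+6 = 16).
[6, 9]: Accepted (6+9 = 15).
[6, 4]: Rejected (6+4 = 10).
[14, 12]: Rejected (14+12 = 26).

Rejected, Rejected, Accepted, Rejected, Rejected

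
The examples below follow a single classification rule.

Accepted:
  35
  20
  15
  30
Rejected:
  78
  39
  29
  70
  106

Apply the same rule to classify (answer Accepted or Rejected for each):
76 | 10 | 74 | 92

One predicate separates the groups cleanly: multiple of 5 AND at most 35.

Rejected, Accepted, Rejected, Rejected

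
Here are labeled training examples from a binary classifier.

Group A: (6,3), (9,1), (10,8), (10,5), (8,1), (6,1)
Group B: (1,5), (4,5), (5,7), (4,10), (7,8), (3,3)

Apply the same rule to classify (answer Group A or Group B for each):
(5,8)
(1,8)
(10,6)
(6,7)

Group B, Group B, Group A, Group B

Rule: first > second. This holds for each 'Group A' example and fails for each 'Group B' one.
Group B: (5,8), since 5 < 8.
Group B: (1,8), since 1 < 8.
Group A: (10,6), since 10 > 6.
Group B: (6,7), since 6 < 7.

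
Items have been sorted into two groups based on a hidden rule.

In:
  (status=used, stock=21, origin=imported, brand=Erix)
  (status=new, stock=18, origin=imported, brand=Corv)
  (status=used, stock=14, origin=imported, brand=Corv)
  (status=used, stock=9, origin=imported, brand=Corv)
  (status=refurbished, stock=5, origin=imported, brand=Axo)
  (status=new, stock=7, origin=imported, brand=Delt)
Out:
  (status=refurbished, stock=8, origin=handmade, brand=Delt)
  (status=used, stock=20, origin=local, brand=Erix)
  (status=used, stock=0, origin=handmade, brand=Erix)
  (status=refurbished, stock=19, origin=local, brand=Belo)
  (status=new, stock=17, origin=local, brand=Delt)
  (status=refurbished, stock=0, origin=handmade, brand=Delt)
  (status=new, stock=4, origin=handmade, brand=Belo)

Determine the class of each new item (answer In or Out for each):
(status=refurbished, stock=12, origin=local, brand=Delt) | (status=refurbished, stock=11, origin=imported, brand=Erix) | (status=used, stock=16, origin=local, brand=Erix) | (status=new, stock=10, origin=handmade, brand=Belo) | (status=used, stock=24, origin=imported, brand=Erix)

Out, In, Out, Out, In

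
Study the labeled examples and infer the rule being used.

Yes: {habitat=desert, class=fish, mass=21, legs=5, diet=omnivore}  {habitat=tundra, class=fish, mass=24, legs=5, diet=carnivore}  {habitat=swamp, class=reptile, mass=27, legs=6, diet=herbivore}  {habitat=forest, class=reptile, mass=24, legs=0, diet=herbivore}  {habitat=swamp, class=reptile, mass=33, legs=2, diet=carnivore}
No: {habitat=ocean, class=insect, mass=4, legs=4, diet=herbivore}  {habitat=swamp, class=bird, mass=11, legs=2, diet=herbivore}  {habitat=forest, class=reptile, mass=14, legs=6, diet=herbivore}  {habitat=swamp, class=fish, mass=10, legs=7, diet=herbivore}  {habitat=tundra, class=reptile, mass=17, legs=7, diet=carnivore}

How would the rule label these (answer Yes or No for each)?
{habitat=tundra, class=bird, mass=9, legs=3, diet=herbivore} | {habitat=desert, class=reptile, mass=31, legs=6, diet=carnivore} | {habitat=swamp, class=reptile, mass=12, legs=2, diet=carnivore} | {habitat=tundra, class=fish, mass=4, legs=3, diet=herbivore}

'Yes' ⟺ mass ≥ 21.
{habitat=tundra, class=bird, mass=9, legs=3, diet=herbivore}: mass = 9 — doesn't qualify, so No. {habitat=desert, class=reptile, mass=31, legs=6, diet=carnivore}: mass = 31 — qualifies, so Yes. {habitat=swamp, class=reptile, mass=12, legs=2, diet=carnivore}: mass = 12 — doesn't qualify, so No. {habitat=tundra, class=fish, mass=4, legs=3, diet=herbivore}: mass = 4 — doesn't qualify, so No.

No, Yes, No, No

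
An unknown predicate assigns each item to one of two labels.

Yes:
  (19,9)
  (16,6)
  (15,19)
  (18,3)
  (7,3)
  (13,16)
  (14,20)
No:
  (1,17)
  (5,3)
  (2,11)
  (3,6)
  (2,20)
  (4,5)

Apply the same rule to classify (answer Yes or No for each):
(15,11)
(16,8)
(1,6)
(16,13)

Rule: first ≥ 6. This holds for each 'Yes' example and fails for each 'No' one.
(15,11): first 15, passes → Yes. (16,8): first 16, passes → Yes. (1,6): first 1, fails the rule → No. (16,13): first 16, passes → Yes.

Yes, Yes, No, Yes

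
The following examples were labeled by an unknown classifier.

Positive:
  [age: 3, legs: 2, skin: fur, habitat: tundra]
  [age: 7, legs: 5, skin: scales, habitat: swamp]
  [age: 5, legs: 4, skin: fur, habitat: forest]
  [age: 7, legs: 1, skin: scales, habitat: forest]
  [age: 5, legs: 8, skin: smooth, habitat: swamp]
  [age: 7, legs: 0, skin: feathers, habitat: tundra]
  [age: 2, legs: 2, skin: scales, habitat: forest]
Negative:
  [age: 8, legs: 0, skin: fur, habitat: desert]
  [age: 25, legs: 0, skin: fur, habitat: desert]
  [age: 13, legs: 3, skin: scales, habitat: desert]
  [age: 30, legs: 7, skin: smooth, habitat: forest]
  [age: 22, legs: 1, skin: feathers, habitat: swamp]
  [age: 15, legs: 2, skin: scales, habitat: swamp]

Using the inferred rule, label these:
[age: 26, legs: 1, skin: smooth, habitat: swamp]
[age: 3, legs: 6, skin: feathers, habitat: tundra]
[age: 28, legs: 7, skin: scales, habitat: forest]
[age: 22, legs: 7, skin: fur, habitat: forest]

Negative, Positive, Negative, Negative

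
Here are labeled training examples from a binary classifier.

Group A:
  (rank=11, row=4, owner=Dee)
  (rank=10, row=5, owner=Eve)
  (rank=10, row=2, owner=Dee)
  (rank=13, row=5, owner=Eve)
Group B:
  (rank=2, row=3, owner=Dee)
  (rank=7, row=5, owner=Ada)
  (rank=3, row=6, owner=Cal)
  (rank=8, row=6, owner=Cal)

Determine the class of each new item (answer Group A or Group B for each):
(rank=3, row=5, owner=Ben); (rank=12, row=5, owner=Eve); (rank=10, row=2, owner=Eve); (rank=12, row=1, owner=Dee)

The distinguishing property — rank ≥ 10 — holds for all the 'Group A' cases and none of the 'Group B' cases.
(rank=3, row=5, owner=Ben) → rank = 3 → Group B.
(rank=12, row=5, owner=Eve) → rank = 12 → Group A.
(rank=10, row=2, owner=Eve) → rank = 10 → Group A.
(rank=12, row=1, owner=Dee) → rank = 12 → Group A.

Group B, Group A, Group A, Group A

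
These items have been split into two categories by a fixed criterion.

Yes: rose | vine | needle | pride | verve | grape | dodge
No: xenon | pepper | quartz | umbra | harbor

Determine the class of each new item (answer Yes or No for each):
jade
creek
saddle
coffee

Yes, No, Yes, Yes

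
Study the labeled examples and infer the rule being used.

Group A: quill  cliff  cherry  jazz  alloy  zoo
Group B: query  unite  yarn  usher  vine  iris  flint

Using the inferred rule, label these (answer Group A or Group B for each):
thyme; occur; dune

Group B, Group A, Group B

Comparing the two groups points to one rule — has a double letter.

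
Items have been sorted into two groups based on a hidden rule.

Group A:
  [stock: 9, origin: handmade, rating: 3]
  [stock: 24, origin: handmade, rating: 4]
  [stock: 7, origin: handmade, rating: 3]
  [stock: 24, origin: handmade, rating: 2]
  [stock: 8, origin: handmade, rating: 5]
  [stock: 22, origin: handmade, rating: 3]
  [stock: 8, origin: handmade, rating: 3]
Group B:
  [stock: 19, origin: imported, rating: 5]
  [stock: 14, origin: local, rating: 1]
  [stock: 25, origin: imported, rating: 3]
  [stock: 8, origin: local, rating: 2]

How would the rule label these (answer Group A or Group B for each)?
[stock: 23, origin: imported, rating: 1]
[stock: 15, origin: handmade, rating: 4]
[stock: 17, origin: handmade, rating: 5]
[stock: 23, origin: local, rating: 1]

Looking at the examples, the only property every 'Group A' case has and every 'Group B' case lacks is: origin is handmade.
[stock: 23, origin: imported, rating: 1] — origin is imported, hence Group B.
[stock: 15, origin: handmade, rating: 4] — origin is handmade, hence Group A.
[stock: 17, origin: handmade, rating: 5] — origin is handmade, hence Group A.
[stock: 23, origin: local, rating: 1] — origin is local, hence Group B.

Group B, Group A, Group A, Group B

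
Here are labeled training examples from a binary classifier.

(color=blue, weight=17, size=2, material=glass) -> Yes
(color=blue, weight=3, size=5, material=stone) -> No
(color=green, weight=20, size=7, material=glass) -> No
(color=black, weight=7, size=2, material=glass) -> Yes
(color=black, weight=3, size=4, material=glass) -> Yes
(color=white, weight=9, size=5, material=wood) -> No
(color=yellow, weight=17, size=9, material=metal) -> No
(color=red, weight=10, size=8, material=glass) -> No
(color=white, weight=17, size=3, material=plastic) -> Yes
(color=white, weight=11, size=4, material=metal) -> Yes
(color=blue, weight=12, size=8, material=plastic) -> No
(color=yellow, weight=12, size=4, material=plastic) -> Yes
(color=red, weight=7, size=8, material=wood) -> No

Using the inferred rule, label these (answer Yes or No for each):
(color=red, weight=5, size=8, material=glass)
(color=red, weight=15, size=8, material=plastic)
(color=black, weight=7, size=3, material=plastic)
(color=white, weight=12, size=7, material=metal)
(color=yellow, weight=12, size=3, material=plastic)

One predicate separates the groups cleanly: size ≤ 4.

No, No, Yes, No, Yes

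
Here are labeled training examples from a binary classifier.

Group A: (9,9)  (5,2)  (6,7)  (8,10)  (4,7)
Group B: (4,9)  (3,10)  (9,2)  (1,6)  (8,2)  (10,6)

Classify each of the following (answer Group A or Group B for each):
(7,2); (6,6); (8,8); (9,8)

The common property of the 'Group A' items is: |first − second| ≤ 3. No 'Group B' item has it.
(7,2): |7−2| = 5, fails the rule → Group B.
(6,6): |6−6| = 0, meets the rule → Group A.
(8,8): |8−8| = 0, meets the rule → Group A.
(9,8): |9−8| = 1, meets the rule → Group A.

Group B, Group A, Group A, Group A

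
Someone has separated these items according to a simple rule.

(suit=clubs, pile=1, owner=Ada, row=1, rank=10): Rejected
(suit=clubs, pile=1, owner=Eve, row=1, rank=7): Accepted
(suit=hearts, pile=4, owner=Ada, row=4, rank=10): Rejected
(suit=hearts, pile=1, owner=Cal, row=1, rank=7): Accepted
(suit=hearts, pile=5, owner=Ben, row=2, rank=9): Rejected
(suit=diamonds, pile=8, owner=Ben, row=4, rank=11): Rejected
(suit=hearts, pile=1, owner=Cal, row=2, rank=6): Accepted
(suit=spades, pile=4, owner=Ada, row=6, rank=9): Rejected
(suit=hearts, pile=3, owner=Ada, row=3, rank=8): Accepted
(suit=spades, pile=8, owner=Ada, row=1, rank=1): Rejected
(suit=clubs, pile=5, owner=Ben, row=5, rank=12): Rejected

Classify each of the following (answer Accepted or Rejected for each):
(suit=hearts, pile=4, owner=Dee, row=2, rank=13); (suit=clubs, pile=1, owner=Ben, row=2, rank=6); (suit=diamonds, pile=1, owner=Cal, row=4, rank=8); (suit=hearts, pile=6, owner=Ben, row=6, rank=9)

Rule: pile ≤ 3 AND rank ≤ 8. This holds for each 'Accepted' example and fails for each 'Rejected' one.
(suit=hearts, pile=4, owner=Dee, row=2, rank=13): pile = 4, rank = 13 — does not fit, so Rejected.
(suit=clubs, pile=1, owner=Ben, row=2, rank=6): pile = 1, rank = 6 — has this property, so Accepted.
(suit=diamonds, pile=1, owner=Cal, row=4, rank=8): pile = 1, rank = 8 — has this property, so Accepted.
(suit=hearts, pile=6, owner=Ben, row=6, rank=9): pile = 6, rank = 9 — does not fit, so Rejected.

Rejected, Accepted, Accepted, Rejected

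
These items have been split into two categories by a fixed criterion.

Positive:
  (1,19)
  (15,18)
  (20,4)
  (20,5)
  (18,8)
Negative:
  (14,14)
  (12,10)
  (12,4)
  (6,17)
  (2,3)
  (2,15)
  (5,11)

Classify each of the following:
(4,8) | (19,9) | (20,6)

Negative, Positive, Positive

All 'Positive' examples share one property — max ≥ 18 — and every 'Negative' example lacks it.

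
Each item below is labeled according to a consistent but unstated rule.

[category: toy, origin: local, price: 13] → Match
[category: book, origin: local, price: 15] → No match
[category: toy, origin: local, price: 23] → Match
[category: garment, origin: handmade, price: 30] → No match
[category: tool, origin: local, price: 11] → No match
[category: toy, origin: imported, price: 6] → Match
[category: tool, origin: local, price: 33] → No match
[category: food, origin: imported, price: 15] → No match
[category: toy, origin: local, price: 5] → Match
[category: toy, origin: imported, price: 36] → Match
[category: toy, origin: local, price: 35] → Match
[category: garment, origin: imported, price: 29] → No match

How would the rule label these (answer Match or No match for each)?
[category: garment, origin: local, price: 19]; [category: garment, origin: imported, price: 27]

No match, No match

The rule appears to be: category is toy.
[category: garment, origin: local, price: 19]: category is garment, fails the rule → No match. [category: garment, origin: imported, price: 27]: category is garment, fails the rule → No match.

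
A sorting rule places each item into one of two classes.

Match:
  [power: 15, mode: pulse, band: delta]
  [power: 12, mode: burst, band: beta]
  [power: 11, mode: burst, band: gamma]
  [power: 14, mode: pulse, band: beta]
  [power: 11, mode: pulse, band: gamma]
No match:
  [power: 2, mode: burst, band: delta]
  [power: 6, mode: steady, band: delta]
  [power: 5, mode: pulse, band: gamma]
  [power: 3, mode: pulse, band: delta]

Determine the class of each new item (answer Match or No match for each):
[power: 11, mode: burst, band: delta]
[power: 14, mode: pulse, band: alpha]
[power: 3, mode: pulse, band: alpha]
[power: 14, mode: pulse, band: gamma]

Match, Match, No match, Match

The common property of the 'Match' items is: power ≥ 11. No 'No match' item has it.
[power: 11, mode: burst, band: delta] — power = 11, hence Match. [power: 14, mode: pulse, band: alpha] — power = 14, hence Match. [power: 3, mode: pulse, band: alpha] — power = 3, hence No match. [power: 14, mode: pulse, band: gamma] — power = 14, hence Match.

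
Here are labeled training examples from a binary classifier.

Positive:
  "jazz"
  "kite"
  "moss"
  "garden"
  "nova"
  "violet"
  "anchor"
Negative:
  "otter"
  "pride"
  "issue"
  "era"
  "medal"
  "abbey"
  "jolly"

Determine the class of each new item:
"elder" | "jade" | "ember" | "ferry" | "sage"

Negative, Positive, Negative, Negative, Positive

The simplest hypothesis consistent with all the labels is: even length.
"elder" → length 5 → Negative.
"jade" → length 4 → Positive.
"ember" → length 5 → Negative.
"ferry" → length 5 → Negative.
"sage" → length 4 → Positive.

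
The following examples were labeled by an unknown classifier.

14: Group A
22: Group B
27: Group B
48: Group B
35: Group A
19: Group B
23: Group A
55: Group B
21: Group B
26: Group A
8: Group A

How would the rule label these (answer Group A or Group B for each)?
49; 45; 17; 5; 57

The distinguishing property — ≡ 2 (mod 3) — holds for all the 'Group A' cases and none of the 'Group B' cases.
49 — 49 mod 3 = 1, hence Group B. 45 — 45 mod 3 = 0, hence Group B. 17 — 17 mod 3 = 2, hence Group A. 5 — 5 mod 3 = 2, hence Group A. 57 — 57 mod 3 = 0, hence Group B.

Group B, Group B, Group A, Group A, Group B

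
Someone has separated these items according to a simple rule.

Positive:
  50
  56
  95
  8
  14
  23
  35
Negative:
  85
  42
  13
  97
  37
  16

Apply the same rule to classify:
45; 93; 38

Rule: ≡ 2 (mod 3). This holds for each 'Positive' example and fails for each 'Negative' one.
45: 45 mod 3 = 0 — fails the rule, so Negative. 93: 93 mod 3 = 0 — fails the rule, so Negative. 38: 38 mod 3 = 2 — checks out, so Positive.

Negative, Negative, Positive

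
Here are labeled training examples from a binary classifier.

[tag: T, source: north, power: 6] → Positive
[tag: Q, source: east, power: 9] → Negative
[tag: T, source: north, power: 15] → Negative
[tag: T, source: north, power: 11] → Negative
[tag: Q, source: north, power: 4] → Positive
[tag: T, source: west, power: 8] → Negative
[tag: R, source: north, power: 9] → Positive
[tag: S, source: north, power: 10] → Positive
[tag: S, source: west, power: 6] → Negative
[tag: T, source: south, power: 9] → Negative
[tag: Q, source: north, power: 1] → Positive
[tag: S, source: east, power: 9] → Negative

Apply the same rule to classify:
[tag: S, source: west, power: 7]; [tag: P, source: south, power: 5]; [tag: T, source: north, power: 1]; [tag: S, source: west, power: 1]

Negative, Negative, Positive, Negative

A rule that fits every label: source is north AND power ≤ 10 — true of each 'Positive' example, false of each 'Negative' one.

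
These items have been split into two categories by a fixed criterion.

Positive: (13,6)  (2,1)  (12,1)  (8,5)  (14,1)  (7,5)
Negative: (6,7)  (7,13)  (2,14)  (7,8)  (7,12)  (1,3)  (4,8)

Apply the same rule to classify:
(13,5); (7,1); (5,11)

The distinguishing property — first > second — holds for all the 'Positive' cases and none of the 'Negative' cases.
(13,5) — 13 > 5, hence Positive. (7,1) — 7 > 1, hence Positive. (5,11) — 5 < 11, hence Negative.

Positive, Positive, Negative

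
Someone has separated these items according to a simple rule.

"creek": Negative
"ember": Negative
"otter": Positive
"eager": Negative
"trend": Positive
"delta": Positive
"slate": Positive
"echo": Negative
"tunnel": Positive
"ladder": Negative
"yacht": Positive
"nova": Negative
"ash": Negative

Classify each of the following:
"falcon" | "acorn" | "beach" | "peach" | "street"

Negative, Negative, Negative, Negative, Positive

A rule that fits every label: contains 't' — true of each 'Positive' example, false of each 'Negative' one.
"falcon": no 't', does not fit → Negative.
"acorn": no 't', does not fit → Negative.
"beach": no 't', does not fit → Negative.
"peach": no 't', does not fit → Negative.
"street": has 't', checks out → Positive.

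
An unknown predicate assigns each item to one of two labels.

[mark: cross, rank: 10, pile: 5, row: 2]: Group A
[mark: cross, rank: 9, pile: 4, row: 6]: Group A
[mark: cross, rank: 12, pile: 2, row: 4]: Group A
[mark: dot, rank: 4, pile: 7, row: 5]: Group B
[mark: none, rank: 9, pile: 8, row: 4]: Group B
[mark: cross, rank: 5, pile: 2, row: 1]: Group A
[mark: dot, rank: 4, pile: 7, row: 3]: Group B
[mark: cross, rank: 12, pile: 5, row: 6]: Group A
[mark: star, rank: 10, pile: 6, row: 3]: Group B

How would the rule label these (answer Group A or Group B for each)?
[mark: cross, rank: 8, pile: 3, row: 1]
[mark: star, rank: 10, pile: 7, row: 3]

Group A, Group B

The common property of the 'Group A' items is: mark is cross. No 'Group B' item has it.
Group A: [mark: cross, rank: 8, pile: 3, row: 1], since mark is cross.
Group B: [mark: star, rank: 10, pile: 7, row: 3], since mark is star.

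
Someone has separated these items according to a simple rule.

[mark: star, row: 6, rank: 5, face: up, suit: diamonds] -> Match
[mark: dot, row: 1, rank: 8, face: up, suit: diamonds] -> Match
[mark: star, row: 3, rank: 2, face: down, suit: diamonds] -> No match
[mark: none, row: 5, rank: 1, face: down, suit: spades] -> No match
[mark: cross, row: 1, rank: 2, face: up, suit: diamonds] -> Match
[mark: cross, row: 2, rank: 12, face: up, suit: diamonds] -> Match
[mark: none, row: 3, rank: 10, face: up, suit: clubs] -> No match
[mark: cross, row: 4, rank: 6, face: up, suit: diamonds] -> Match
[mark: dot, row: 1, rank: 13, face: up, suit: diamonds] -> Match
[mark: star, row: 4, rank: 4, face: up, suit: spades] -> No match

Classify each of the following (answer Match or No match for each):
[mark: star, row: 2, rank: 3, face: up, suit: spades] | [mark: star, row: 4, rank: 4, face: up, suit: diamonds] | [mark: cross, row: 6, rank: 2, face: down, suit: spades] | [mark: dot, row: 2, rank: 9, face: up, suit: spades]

'Match' ⟺ suit is diamonds AND face is up.
[mark: star, row: 2, rank: 3, face: up, suit: spades]: suit is spades, face is up, does not fit → No match. [mark: star, row: 4, rank: 4, face: up, suit: diamonds]: suit is diamonds, face is up, fits → Match. [mark: cross, row: 6, rank: 2, face: down, suit: spades]: suit is spades, face is down, does not fit → No match. [mark: dot, row: 2, rank: 9, face: up, suit: spades]: suit is spades, face is up, does not fit → No match.

No match, Match, No match, No match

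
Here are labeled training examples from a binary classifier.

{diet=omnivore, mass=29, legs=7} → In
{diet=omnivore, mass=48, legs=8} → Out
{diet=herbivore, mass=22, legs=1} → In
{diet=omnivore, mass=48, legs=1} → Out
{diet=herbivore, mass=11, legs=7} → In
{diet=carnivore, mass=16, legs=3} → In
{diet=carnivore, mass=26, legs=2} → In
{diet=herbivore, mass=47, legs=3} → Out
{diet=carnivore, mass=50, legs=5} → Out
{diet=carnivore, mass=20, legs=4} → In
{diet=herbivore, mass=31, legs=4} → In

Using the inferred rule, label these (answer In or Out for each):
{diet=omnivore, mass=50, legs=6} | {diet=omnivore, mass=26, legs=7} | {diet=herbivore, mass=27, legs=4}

All 'In' examples share one property — mass ≤ 31 — and every 'Out' example lacks it.
{diet=omnivore, mass=50, legs=6}: Out (mass = 50). {diet=omnivore, mass=26, legs=7}: In (mass = 26). {diet=herbivore, mass=27, legs=4}: In (mass = 27).

Out, In, In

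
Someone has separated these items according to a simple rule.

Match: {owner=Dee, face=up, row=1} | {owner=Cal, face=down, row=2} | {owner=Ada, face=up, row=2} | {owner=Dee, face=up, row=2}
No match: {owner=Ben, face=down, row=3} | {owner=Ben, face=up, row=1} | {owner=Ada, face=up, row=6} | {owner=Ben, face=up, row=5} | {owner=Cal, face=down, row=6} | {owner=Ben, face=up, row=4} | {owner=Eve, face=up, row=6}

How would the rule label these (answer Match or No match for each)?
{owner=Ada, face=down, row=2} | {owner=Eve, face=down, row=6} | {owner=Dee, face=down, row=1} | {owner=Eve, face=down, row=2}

Match, No match, Match, Match

A rule that fits every label: owner is Dee OR row = 2 — true of each 'Match' example, false of each 'No match' one.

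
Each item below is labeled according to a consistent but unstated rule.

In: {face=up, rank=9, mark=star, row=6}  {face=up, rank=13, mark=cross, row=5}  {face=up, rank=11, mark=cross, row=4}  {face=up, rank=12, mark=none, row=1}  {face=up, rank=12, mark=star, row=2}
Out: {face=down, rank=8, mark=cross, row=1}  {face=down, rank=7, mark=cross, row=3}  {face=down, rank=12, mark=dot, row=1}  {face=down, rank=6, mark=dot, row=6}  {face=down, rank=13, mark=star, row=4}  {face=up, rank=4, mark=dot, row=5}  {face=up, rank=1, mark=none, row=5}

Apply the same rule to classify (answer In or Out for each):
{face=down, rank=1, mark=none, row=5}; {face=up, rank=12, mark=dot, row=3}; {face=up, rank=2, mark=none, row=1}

The simplest hypothesis consistent with all the labels is: face is up AND rank ≥ 6.
{face=down, rank=1, mark=none, row=5} — face is down, rank = 1, hence Out. {face=up, rank=12, mark=dot, row=3} — face is up, rank = 12, hence In. {face=up, rank=2, mark=none, row=1} — face is up, rank = 2, hence Out.

Out, In, Out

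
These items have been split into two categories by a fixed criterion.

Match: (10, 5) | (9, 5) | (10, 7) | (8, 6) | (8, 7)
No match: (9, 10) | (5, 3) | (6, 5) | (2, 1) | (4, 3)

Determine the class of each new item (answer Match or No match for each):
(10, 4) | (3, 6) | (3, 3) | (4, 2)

One predicate separates the groups cleanly: first > second AND sum ≥ 14.

Match, No match, No match, No match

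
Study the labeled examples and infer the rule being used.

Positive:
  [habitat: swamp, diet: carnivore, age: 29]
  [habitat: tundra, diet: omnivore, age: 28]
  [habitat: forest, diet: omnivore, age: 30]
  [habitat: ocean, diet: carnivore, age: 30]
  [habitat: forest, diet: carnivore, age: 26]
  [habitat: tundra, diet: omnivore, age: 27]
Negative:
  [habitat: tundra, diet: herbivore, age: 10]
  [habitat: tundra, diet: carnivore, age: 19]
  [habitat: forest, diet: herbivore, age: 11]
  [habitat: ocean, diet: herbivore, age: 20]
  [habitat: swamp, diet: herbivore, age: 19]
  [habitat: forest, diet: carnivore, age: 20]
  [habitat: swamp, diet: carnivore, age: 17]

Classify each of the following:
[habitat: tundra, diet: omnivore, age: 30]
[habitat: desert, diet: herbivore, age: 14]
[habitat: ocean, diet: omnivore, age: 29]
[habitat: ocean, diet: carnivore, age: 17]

Every 'Positive' example satisfies: age ≥ 26. None of the 'Negative' examples do.

Positive, Negative, Positive, Negative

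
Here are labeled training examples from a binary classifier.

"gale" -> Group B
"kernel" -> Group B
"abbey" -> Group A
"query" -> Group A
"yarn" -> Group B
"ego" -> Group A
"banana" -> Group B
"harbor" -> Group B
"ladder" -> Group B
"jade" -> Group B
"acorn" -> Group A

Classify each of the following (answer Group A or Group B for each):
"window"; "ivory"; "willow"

Group B, Group A, Group B

The common property of the 'Group A' items is: odd length. No 'Group B' item has it.
"window": Group B (length 6). "ivory": Group A (length 5). "willow": Group B (length 6).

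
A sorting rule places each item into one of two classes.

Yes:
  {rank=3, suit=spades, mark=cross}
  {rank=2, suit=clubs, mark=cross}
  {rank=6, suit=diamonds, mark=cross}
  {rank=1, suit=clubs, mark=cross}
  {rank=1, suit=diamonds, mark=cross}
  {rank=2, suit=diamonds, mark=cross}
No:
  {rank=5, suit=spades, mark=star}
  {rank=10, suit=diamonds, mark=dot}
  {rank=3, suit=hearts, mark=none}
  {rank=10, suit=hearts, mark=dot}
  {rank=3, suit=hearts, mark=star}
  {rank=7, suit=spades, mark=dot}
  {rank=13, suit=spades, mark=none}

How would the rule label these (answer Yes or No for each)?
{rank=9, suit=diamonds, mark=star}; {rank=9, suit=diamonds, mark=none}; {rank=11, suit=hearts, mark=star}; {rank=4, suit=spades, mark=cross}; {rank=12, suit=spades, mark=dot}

No, No, No, Yes, No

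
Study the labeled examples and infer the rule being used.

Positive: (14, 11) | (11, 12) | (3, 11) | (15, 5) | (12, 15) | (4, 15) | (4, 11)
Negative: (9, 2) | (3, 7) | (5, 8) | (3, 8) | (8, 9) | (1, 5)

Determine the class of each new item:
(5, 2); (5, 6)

The classifier is using: max ≥ 11.
(5, 2): Negative (max 5). (5, 6): Negative (max 6).

Negative, Negative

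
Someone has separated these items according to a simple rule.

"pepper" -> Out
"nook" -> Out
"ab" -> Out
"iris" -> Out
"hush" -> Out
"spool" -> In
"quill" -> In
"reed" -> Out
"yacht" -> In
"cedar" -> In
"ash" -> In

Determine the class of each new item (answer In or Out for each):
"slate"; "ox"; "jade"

The common property of the 'In' items is: odd length. No 'Out' item has it.

In, Out, Out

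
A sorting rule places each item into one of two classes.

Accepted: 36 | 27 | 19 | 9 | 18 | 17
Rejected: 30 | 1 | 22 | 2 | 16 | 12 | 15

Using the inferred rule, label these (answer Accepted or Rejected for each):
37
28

A rule that fits every label: digit sum ≥ 8 — true of each 'Accepted' example, false of each 'Rejected' one.
37: Accepted (digit sum 3+7 = 10). 28: Accepted (digit sum 2+8 = 10).

Accepted, Accepted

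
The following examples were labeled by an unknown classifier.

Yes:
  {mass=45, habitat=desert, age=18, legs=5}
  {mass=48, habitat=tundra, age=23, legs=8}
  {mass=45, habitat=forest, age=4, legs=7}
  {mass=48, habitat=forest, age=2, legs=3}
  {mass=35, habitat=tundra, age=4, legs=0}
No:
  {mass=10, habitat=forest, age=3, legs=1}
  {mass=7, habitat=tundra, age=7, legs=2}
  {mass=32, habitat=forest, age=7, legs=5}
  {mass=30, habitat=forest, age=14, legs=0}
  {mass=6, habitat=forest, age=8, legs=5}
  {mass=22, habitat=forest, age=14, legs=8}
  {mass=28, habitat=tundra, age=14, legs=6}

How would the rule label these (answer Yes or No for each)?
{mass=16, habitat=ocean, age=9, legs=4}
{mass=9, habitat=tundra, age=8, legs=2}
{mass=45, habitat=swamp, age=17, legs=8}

No, No, Yes

'Yes' ⟺ mass ≥ 35.
No: {mass=16, habitat=ocean, age=9, legs=4}, since mass = 16. No: {mass=9, habitat=tundra, age=8, legs=2}, since mass = 9. Yes: {mass=45, habitat=swamp, age=17, legs=8}, since mass = 45.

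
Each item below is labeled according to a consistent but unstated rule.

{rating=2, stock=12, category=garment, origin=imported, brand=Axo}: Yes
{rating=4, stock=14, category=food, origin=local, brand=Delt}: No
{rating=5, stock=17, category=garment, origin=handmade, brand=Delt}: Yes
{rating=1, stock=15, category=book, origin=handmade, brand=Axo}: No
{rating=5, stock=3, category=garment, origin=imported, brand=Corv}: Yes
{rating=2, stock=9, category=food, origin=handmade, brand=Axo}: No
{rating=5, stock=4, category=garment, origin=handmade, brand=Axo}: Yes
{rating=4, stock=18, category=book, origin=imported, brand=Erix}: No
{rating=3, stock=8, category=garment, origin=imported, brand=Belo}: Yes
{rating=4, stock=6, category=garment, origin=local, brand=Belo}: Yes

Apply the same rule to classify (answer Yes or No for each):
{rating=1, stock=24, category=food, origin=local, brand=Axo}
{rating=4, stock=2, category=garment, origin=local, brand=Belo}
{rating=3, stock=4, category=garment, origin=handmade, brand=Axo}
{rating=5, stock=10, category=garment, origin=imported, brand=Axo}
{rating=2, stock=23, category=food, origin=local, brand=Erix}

No, Yes, Yes, Yes, No

A rule that fits every label: category is garment — true of each 'Yes' example, false of each 'No' one.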